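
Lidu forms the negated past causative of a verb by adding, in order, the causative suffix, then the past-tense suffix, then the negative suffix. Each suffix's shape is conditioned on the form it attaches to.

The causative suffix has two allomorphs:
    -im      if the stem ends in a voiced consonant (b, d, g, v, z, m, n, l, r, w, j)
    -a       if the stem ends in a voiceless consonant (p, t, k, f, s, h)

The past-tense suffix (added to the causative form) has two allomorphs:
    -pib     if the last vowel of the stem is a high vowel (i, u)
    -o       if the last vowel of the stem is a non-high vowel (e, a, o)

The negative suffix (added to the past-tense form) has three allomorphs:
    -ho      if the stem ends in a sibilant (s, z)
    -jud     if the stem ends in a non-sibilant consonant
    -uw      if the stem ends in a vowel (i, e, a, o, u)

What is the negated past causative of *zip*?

*zip*: final consonant = /p/, voiceless → -a → *zipa*.
The last vowel of the causative form *zipa* is /a/, which is a non-high vowel, so the past-tense suffix is -o, giving *zipao*.
The past-tense form *zipao*: final sound = /o/, a vowel → -uw → *zipaouw*.

zipaouw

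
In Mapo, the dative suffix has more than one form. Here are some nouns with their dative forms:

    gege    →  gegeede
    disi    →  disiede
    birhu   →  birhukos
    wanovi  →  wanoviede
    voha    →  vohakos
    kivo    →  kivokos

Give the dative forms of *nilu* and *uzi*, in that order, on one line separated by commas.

nilukos, uziede

The alternation tracks the last vowel of the stem — -ede when the last vowel of the stem is a front vowel (*gege*, *disi*, *wanovi*); -kos when the last vowel of the stem is a back vowel (*birhu*, *voha*, *kivo*).
Since the last vowel of *nilu* is /u/ (a back vowel), it takes -kos, giving *nilukos*.
The last vowel of *uzi* is /i/, which is a front vowel, so the suffix is -ede, giving *uziede*.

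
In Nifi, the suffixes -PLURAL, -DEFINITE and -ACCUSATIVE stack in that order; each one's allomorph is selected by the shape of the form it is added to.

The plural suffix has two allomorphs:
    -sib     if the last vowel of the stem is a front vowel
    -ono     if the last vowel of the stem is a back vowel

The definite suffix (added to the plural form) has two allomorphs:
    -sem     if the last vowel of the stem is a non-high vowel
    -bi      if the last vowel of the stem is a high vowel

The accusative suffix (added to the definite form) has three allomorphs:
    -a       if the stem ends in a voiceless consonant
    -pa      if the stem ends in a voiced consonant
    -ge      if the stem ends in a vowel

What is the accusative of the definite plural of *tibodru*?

Since the last vowel of *tibodru* is /u/ (a back vowel), it takes -ono, giving *tibodruono*.
The last vowel of the plural form *tibodruono* is /o/, which is a non-high vowel, so the definite suffix is -sem, giving *tibodruonosem*.
The definite form *tibodruonosem* — final sound /m/ (a voiced consonant) → -pa → *tibodruonosempa*.

tibodruonosempa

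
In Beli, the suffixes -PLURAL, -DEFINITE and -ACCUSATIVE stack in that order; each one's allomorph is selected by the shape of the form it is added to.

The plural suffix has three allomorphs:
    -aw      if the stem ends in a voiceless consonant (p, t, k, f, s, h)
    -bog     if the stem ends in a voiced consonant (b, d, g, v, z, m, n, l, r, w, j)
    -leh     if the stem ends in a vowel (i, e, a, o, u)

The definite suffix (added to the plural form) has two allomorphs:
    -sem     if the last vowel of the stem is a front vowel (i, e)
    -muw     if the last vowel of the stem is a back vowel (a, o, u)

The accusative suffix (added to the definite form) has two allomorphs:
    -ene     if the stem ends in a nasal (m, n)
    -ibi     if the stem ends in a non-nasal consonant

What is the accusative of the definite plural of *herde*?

The final sound of *herde* is /e/, which is a vowel, so the plural suffix is -leh, giving *herdeleh*.
Since the last vowel of the plural form *herdeleh* is /e/ (a front vowel), it takes -sem, giving *herdelehsem*.
Since the final consonant of the definite form *herdelehsem* is /m/ (a nasal), it takes -ene, giving *herdelehsemene*.

herdelehsemene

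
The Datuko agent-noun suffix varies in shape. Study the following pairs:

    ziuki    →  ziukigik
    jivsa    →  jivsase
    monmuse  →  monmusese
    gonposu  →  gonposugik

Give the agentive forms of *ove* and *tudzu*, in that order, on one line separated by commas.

ovese, tudzugik

The pattern is height harmony: -gik when the last vowel of the stem is a high vowel (*ziuki*, *gonposu*); -se when the last vowel of the stem is a non-high vowel (*jivsa*, *monmuse*).
Since the last vowel of *ove* is /e/ (a non-high vowel), it takes -se, giving *ovese*.
*tudzu*: last vowel = /u/, a high vowel → -gik → *tudzugik*.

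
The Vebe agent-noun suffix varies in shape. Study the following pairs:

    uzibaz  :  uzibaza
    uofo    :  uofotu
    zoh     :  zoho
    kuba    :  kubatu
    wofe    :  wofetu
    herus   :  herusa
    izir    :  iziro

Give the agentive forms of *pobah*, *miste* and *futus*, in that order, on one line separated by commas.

pobaho, mistetu, futusa

Looking at the final sound of each stem: -a when the stem ends in a sibilant (*uzibaz*, *herus*); -o when the stem ends in a non-sibilant consonant (*zoh*, *izir*); -tu when the stem ends in a vowel (*uofo*, *kuba*, *wofe*).
Since the final sound of *pobah* is /h/ (a non-sibilant consonant), it takes -o, giving *pobaho*.
*miste* — final sound /e/ (a vowel) → -tu → *mistetu*.
*futus*: final sound = /s/, a sibilant → -a → *futusa*.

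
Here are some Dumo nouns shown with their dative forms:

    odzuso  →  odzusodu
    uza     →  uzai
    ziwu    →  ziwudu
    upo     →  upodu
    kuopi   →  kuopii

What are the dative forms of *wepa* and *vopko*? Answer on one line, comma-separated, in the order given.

wepai, vopkodu

The alternation tracks the last vowel of the stem — -du when the last vowel of the stem is a rounded vowel (*odzuso*, *ziwu*, *upo*); -i when the last vowel of the stem is an unrounded vowel (*uza*, *kuopi*).
The last vowel of *wepa* is /a/, which is an unrounded vowel, so the suffix is -i, giving *wepai*.
The last vowel of *vopko* is /o/, which is a rounded vowel, so the suffix is -du, giving *vopkodu*.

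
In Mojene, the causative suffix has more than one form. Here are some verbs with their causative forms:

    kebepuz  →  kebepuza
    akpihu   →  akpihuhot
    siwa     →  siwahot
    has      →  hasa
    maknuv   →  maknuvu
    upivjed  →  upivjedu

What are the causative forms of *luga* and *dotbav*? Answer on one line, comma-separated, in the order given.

The pattern is sibilance of the final sound: -a when the stem ends in a sibilant (*kebepuz*, *has*); -u when the stem ends in a non-sibilant consonant (*maknuv*, *upivjed*); -hot when the stem ends in a vowel (*akpihu*, *siwa*).
Since the final sound of *luga* is /a/ (a vowel), it takes -hot, giving *lugahot*.
*dotbav*: final sound = /v/, a non-sibilant consonant → -u → *dotbavu*.

lugahot, dotbavu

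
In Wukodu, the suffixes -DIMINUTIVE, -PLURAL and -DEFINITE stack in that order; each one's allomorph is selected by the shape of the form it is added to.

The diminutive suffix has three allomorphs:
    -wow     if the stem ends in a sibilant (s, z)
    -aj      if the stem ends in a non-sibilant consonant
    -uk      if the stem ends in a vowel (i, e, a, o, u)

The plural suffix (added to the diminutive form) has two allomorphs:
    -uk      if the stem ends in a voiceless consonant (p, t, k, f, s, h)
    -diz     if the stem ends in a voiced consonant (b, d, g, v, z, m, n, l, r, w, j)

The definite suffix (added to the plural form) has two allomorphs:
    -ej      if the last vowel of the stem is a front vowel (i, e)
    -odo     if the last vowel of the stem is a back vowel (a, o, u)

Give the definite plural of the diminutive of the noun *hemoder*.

Since the final sound of *hemoder* is /r/ (a non-sibilant consonant), it takes -aj, giving *hemoderaj*.
Since the final consonant of the diminutive form *hemoderaj* is /j/ (voiced), it takes -diz, giving *hemoderajdiz*.
The plural form *hemoderajdiz* — last vowel /i/ (a front vowel) → -ej → *hemoderajdizej*.

hemoderajdizej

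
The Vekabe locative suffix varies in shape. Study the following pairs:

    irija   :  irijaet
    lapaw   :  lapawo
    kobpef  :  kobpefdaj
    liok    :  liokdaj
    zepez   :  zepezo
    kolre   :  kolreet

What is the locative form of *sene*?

seneet

The alternation tracks the final sound of the stem — -daj when the stem ends in a voiceless consonant (*kobpef*, *liok*); -o when the stem ends in a voiced consonant (*lapaw*, *zepez*); -et when the stem ends in a vowel (*irija*, *kolre*).
*sene*: final sound = /e/, a vowel → -et → *seneet*.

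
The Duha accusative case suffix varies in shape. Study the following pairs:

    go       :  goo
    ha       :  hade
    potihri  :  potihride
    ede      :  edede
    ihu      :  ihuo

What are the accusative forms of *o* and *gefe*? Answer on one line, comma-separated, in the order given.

oo, gefede

The suffix is conditioned by the last vowel: -o when the last vowel of the stem is a rounded vowel (*go*, *ihu*); -de when the last vowel of the stem is an unrounded vowel (*ha*, *potihri*, *ede*).
*o*: last vowel = /o/, a rounded vowel → -o → *oo*.
*gefe* — last vowel /e/ (an unrounded vowel) → -de → *gefede*.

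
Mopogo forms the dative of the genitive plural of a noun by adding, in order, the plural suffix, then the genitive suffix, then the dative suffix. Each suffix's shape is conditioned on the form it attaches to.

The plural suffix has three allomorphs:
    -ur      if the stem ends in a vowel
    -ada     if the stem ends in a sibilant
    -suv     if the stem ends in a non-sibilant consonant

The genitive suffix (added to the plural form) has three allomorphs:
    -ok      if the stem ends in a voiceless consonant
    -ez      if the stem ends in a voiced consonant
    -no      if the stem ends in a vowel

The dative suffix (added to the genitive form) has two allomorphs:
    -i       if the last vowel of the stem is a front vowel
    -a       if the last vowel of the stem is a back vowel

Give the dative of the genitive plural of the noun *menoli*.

The final sound of *menoli* is /i/, which is a vowel, so the plural suffix is -ur, giving *menoliur*.
Since the final sound of the plural form *menoliur* is /r/ (a voiced consonant), it takes -ez, giving *menoliurez*.
The genitive form *menoliurez*: last vowel = /e/, a front vowel → -i → *menoliurezi*.

menoliurezi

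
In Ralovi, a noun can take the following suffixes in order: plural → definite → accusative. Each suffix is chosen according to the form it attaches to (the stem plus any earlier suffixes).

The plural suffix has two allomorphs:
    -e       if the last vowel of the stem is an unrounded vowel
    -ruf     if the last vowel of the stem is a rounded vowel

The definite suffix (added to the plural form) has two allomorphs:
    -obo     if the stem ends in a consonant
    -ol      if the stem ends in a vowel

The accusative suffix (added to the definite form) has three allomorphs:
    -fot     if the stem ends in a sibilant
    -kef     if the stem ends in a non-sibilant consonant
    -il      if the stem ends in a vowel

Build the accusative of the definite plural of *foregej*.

Since the last vowel of *foregej* is /e/ (an unrounded vowel), it takes -e, giving *foregeje*.
Since the final sound of the plural form *foregeje* is /e/ (a vowel), it takes -ol, giving *foregejeol*.
Since the final sound of the definite form *foregejeol* is /l/ (a non-sibilant consonant), it takes -kef, giving *foregejeolkef*.

foregejeolkef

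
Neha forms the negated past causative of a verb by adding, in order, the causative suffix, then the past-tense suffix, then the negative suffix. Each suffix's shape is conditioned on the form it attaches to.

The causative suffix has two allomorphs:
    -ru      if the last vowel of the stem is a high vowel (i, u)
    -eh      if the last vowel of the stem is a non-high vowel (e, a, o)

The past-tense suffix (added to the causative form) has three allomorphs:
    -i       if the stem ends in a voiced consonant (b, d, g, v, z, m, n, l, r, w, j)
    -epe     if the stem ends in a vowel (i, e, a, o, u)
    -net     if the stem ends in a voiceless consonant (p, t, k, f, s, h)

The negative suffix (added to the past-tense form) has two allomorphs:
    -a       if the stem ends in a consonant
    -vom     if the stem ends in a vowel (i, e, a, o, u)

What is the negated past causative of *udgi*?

*udgi* — last vowel /i/ (a high vowel) → -ru → *udgiru*.
The causative form *udgiru* — final sound /u/ (a vowel) → -epe → *udgiruepe*.
Since the final sound of the past-tense form *udgiruepe* is /e/ (a vowel), it takes -vom, giving *udgiruepevom*.

udgiruepevom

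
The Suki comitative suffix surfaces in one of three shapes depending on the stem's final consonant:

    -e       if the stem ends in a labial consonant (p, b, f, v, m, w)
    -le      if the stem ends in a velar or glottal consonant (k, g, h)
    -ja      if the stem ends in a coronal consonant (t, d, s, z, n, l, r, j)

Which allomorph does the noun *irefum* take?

-e

Since the final consonant of *irefum* is /m/ (labial), it takes -e.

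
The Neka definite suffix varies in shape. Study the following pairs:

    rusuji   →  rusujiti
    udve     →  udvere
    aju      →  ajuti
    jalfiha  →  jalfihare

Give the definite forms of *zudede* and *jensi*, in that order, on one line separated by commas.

zudedere, jensiti

The alternation tracks the last vowel of the stem — -ti when the last vowel of the stem is a high vowel (*rusuji*, *aju*); -re when the last vowel of the stem is a non-high vowel (*udve*, *jalfiha*).
*zudede*: last vowel = /e/, a non-high vowel → -re → *zudedere*.
*jensi* — last vowel /i/ (a high vowel) → -ti → *jensiti*.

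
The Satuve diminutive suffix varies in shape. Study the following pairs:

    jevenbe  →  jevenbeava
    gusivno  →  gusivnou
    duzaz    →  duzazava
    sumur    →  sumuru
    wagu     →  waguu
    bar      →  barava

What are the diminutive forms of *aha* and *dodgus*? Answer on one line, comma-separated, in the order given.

ahaava, dodgusu

The suffix is conditioned by the last vowel: -u when the last vowel of the stem is a rounded vowel (*gusivno*, *sumur*, *wagu*); -ava when the last vowel of the stem is an unrounded vowel (*jevenbe*, *duzaz*, *bar*).
*aha*: last vowel = /a/, an unrounded vowel → -ava → *ahaava*.
Since the last vowel of *dodgus* is /u/ (a rounded vowel), it takes -u, giving *dodgusu*.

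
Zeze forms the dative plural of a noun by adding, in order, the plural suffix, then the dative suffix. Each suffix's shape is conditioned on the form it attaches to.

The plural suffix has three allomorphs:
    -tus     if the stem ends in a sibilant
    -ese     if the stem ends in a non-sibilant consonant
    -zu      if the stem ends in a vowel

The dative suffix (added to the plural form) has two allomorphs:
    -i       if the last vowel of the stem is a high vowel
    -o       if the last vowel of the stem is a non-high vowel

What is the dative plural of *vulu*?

vuluzui

*vulu* — final sound /u/ (a vowel) → -zu → *vuluzu*.
Since the last vowel of the plural form *vuluzu* is /u/ (a high vowel), it takes -i, giving *vuluzui*.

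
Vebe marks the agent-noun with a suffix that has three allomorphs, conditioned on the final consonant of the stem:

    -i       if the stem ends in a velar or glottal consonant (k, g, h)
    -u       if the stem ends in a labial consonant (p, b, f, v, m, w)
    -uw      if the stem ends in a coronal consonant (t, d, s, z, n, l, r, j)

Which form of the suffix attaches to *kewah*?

Since the final consonant of *kewah* is /h/ (velar/glottal), it takes -i.

-i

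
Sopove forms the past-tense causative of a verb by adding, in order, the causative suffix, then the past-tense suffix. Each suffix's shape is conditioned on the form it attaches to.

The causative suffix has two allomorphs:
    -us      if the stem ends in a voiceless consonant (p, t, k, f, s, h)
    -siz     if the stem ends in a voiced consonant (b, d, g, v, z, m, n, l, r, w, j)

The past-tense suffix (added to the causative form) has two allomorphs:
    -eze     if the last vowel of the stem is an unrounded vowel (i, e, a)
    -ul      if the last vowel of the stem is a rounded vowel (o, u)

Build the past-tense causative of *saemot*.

saemotusul

*saemot*: final consonant = /t/, voiceless → -us → *saemotus*.
Since the last vowel of the causative form *saemotus* is /u/ (a rounded vowel), it takes -ul, giving *saemotusul*.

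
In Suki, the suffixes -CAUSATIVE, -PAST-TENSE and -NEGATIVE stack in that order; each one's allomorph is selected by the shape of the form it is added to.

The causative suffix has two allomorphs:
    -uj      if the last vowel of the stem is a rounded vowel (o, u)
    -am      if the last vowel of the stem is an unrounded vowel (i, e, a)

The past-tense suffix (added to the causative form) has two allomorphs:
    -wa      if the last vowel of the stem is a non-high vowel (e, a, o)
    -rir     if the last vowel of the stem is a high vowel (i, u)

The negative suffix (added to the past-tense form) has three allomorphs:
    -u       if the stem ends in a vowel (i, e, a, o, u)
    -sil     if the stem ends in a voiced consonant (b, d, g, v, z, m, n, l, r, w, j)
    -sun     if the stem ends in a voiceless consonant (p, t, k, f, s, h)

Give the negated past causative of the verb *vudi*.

vudiamwau

*vudi* — last vowel /i/ (an unrounded vowel) → -am → *vudiam*.
Since the last vowel of the causative form *vudiam* is /a/ (a non-high vowel), it takes -wa, giving *vudiamwa*.
The final sound of the past-tense form *vudiamwa* is /a/, which is a vowel, so the negative suffix is -u, giving *vudiamwau*.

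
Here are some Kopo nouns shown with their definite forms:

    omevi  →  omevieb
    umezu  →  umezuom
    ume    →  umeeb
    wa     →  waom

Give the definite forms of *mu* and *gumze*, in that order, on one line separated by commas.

The pattern is front/back vowel harmony: -eb when the last vowel of the stem is a front vowel (*omevi*, *ume*); -om when the last vowel of the stem is a back vowel (*umezu*, *wa*).
*mu*: last vowel = /u/, a back vowel → -om → *muom*.
Since the last vowel of *gumze* is /e/ (a front vowel), it takes -eb, giving *gumzeeb*.

muom, gumzeeb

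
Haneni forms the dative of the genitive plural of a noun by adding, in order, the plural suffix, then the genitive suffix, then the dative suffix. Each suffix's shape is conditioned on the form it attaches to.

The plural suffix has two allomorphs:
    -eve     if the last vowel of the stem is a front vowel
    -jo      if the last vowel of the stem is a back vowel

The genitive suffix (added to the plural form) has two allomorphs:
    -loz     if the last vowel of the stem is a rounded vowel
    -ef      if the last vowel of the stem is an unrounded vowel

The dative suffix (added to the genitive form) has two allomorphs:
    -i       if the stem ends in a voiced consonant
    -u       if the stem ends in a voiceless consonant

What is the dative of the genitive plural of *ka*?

*ka*: last vowel = /a/, a back vowel → -jo → *kajo*.
The last vowel of the plural form *kajo* is /o/, which is a rounded vowel, so the genitive suffix is -loz, giving *kajoloz*.
The final consonant of the genitive form *kajoloz* is /z/, which is voiced, so the dative suffix is -i, giving *kajolozi*.

kajolozi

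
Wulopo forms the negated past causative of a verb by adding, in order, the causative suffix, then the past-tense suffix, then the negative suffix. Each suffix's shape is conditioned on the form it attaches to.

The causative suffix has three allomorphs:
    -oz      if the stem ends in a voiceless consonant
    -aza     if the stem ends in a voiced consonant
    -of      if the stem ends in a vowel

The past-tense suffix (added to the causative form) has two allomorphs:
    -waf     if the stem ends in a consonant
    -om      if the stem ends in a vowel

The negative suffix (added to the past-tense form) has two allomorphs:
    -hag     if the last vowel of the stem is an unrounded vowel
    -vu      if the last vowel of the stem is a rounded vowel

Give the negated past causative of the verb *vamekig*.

vamekigazaomvu

*vamekig*: final sound = /g/, a voiced consonant → -aza → *vamekigaza*.
The causative form *vamekigaza*: final sound = /a/, a vowel → -om → *vamekigazaom*.
The last vowel of the past-tense form *vamekigazaom* is /o/, which is a rounded vowel, so the negative suffix is -vu, giving *vamekigazaomvu*.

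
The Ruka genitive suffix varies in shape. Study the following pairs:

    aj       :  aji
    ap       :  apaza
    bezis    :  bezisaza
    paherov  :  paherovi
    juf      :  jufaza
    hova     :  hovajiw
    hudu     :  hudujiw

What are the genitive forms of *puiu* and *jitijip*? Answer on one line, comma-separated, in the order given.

The pattern is voicing of the final sound: -aza when the stem ends in a voiceless consonant (*ap*, *bezis*, *juf*); -i when the stem ends in a voiced consonant (*aj*, *paherov*); -jiw when the stem ends in a vowel (*hova*, *hudu*).
*puiu* — final sound /u/ (a vowel) → -jiw → *puiujiw*.
*jitijip*: final sound = /p/, a voiceless consonant → -aza → *jitijipaza*.

puiujiw, jitijipaza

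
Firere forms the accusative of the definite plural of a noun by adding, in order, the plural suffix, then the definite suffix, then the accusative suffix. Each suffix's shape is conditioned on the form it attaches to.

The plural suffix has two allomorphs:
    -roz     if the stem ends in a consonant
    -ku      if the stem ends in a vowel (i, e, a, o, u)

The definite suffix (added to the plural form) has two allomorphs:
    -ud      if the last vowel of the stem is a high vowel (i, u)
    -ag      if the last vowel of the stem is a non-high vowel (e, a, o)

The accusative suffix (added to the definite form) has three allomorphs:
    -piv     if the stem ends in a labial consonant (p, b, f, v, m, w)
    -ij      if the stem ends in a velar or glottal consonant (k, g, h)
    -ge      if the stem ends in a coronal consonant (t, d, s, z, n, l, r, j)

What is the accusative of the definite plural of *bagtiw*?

*bagtiw*: final sound = /w/, a consonant → -roz → *bagtiwroz*.
Since the last vowel of the plural form *bagtiwroz* is /o/ (a non-high vowel), it takes -ag, giving *bagtiwrozag*.
The definite form *bagtiwrozag* — final consonant /g/ (velar/glottal) → -ij → *bagtiwrozagij*.

bagtiwrozagij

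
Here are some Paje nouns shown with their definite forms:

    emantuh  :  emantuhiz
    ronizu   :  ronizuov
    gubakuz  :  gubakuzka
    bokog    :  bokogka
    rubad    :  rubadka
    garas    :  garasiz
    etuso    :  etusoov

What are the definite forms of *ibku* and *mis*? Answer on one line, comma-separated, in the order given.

The suffix is conditioned by the final sound: -iz when the stem ends in a voiceless consonant (*emantuh*, *garas*); -ka when the stem ends in a voiced consonant (*gubakuz*, *bokog*, *rubad*); -ov when the stem ends in a vowel (*ronizu*, *etuso*).
*ibku*: final sound = /u/, a vowel → -ov → *ibkuov*.
*mis*: final sound = /s/, a voiceless consonant → -iz → *misiz*.

ibkuov, misiz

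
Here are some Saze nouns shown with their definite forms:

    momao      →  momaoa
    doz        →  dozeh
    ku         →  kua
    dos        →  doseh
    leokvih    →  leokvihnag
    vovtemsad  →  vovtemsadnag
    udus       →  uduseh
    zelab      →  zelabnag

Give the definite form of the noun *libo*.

The suffix is conditioned by the final sound: -eh when the stem ends in a sibilant (*doz*, *dos*, *udus*); -nag when the stem ends in a non-sibilant consonant (*leokvih*, *vovtemsad*, *zelab*); -a when the stem ends in a vowel (*momao*, *ku*).
*libo* — final sound /o/ (a vowel) → -a → *liboa*.

liboa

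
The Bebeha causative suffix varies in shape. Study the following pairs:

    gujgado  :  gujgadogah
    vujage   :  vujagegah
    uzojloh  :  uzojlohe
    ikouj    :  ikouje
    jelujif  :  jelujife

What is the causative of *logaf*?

logafe

Looking at the final sound of each stem: -e when the stem ends in a consonant (*uzojloh*, *ikouj*, *jelujif*); -gah when the stem ends in a vowel (*gujgado*, *vujage*).
Since the final sound of *logaf* is /f/ (a consonant), it takes -e, giving *logafe*.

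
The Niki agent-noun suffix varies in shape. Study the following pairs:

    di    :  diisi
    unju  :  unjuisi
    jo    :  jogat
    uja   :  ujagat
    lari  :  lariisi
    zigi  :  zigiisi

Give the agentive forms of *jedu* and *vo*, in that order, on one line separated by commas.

Looking at the last vowel of each stem: -isi when the last vowel of the stem is a high vowel (*di*, *unju*, *lari*, *zigi*); -gat when the last vowel of the stem is a non-high vowel (*jo*, *uja*).
*jedu*: last vowel = /u/, a high vowel → -isi → *jeduisi*.
*vo*: last vowel = /o/, a non-high vowel → -gat → *vogat*.

jeduisi, vogat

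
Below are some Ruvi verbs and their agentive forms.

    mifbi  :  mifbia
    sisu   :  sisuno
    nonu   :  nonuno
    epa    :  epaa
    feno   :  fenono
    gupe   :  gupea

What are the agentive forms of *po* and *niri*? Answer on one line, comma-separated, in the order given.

pono, niria

The alternation tracks the last vowel of the stem — -no when the last vowel of the stem is a rounded vowel (*sisu*, *nonu*, *feno*); -a when the last vowel of the stem is an unrounded vowel (*mifbi*, *epa*, *gupe*).
The last vowel of *po* is /o/, which is a rounded vowel, so the suffix is -no, giving *pono*.
The last vowel of *niri* is /i/, which is an unrounded vowel, so the suffix is -a, giving *niria*.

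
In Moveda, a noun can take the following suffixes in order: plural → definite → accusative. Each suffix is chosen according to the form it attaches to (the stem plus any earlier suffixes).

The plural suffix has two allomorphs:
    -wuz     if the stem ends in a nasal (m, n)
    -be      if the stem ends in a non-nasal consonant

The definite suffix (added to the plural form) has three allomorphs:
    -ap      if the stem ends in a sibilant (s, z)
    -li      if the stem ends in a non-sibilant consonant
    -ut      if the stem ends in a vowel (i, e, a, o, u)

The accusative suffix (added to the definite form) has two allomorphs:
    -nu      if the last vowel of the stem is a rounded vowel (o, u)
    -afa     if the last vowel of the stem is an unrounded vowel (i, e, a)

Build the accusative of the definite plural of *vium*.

Since the final consonant of *vium* is /m/ (a nasal), it takes -wuz, giving *viumwuz*.
The final sound of the plural form *viumwuz* is /z/, which is a sibilant, so the definite suffix is -ap, giving *viumwuzap*.
The definite form *viumwuzap*: last vowel = /a/, an unrounded vowel → -afa → *viumwuzapafa*.

viumwuzapafa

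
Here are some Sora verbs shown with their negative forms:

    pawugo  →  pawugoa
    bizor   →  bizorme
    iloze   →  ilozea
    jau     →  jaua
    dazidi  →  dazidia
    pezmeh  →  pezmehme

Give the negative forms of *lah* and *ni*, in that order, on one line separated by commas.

The alternation tracks the final sound of the stem — -me when the stem ends in a consonant (*bizor*, *pezmeh*); -a when the stem ends in a vowel (*pawugo*, *iloze*, *jau*, *dazidi*).
*lah*: final sound = /h/, a consonant → -me → *lahme*.
Since the final sound of *ni* is /i/ (a vowel), it takes -a, giving *nia*.

lahme, nia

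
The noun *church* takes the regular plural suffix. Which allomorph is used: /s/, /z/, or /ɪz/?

The stem *church* ends in a sibilant (/s, z, ʃ, ʒ, tʃ, dʒ/).
The plural suffix surfaces as /ɪz/ after sibilants, /s/ after other voiceless consonants, and /z/ after other voiced sounds.
So the plural -s on *church* is pronounced /ɪz/.

/ɪz/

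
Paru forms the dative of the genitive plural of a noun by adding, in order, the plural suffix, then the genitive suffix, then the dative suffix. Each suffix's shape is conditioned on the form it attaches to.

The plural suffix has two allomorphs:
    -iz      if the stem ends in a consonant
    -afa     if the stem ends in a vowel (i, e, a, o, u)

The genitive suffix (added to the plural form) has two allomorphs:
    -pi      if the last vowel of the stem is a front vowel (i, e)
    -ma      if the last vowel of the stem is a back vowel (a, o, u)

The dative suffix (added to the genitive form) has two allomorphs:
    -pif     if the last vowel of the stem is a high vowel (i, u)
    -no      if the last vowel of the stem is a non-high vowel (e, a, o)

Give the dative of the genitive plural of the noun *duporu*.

duporuafamano

Since the final sound of *duporu* is /u/ (a vowel), it takes -afa, giving *duporuafa*.
Since the last vowel of the plural form *duporuafa* is /a/ (a back vowel), it takes -ma, giving *duporuafama*.
The genitive form *duporuafama*: last vowel = /a/, a non-high vowel → -no → *duporuafamano*.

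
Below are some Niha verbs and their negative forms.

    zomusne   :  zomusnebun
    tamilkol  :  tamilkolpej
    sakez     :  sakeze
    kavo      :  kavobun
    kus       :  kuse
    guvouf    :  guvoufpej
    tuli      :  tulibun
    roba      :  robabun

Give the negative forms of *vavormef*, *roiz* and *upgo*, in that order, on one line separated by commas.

vavormefpej, roize, upgobun

The suffix is conditioned by the final sound: -e when the stem ends in a sibilant (*sakez*, *kus*); -pej when the stem ends in a non-sibilant consonant (*tamilkol*, *guvouf*); -bun when the stem ends in a vowel (*zomusne*, *kavo*, *tuli*, *roba*).
*vavormef*: final sound = /f/, a non-sibilant consonant → -pej → *vavormefpej*.
Since the final sound of *roiz* is /z/ (a sibilant), it takes -e, giving *roize*.
Since the final sound of *upgo* is /o/ (a vowel), it takes -bun, giving *upgobun*.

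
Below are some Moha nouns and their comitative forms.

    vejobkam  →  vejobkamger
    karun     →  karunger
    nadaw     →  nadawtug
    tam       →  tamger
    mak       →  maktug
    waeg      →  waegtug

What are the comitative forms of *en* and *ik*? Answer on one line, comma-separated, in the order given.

enger, iktug

The alternation tracks the final consonant of the stem — -ger when the stem ends in a nasal (*vejobkam*, *karun*, *tam*); -tug when the stem ends in a non-nasal consonant (*nadaw*, *mak*, *waeg*).
Since the final consonant of *en* is /n/ (a nasal), it takes -ger, giving *enger*.
Since the final consonant of *ik* is /k/ (non-nasal), it takes -tug, giving *iktug*.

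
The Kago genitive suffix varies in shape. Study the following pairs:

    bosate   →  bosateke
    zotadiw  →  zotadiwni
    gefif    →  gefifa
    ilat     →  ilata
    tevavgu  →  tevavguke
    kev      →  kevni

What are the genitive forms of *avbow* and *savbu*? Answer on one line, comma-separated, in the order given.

avbowni, savbuke

The suffix is conditioned by the final sound: -a when the stem ends in a voiceless consonant (*gefif*, *ilat*); -ni when the stem ends in a voiced consonant (*zotadiw*, *kev*); -ke when the stem ends in a vowel (*bosate*, *tevavgu*).
The final sound of *avbow* is /w/, which is a voiced consonant, so the suffix is -ni, giving *avbowni*.
*savbu* — final sound /u/ (a vowel) → -ke → *savbuke*.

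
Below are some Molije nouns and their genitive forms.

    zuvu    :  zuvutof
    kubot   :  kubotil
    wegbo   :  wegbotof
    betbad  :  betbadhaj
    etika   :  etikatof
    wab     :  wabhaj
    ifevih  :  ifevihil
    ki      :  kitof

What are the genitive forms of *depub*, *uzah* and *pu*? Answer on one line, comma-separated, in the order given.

depubhaj, uzahil, putof

Looking at the final sound of each stem: -il when the stem ends in a voiceless consonant (*kubot*, *ifevih*); -haj when the stem ends in a voiced consonant (*betbad*, *wab*); -tof when the stem ends in a vowel (*zuvu*, *wegbo*, *etika*, *ki*).
Since the final sound of *depub* is /b/ (a voiced consonant), it takes -haj, giving *depubhaj*.
*uzah* — final sound /h/ (a voiceless consonant) → -il → *uzahil*.
The final sound of *pu* is /u/, which is a vowel, so the suffix is -tof, giving *putof*.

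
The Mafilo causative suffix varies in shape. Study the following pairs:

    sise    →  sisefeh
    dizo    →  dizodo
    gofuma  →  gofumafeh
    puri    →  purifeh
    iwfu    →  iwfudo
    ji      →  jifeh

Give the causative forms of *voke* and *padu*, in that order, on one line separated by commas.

vokefeh, padudo

The suffix is conditioned by the last vowel: -do when the last vowel of the stem is a rounded vowel (*dizo*, *iwfu*); -feh when the last vowel of the stem is an unrounded vowel (*sise*, *gofuma*, *puri*, *ji*).
Since the last vowel of *voke* is /e/ (an unrounded vowel), it takes -feh, giving *vokefeh*.
*padu*: last vowel = /u/, a rounded vowel → -do → *padudo*.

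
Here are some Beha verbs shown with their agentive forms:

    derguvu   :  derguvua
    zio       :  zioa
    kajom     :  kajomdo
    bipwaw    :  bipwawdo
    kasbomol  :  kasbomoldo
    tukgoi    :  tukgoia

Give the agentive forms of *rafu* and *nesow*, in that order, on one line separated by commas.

rafua, nesowdo

Looking at the final sound of each stem: -do when the stem ends in a consonant (*kajom*, *bipwaw*, *kasbomol*); -a when the stem ends in a vowel (*derguvu*, *zio*, *tukgoi*).
Since the final sound of *rafu* is /u/ (a vowel), it takes -a, giving *rafua*.
Since the final sound of *nesow* is /w/ (a consonant), it takes -do, giving *nesowdo*.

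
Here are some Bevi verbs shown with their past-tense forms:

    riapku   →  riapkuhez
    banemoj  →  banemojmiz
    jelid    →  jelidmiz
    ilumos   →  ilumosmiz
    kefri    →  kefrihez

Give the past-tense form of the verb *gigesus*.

gigesusmiz

The pattern is consonant vs. vowel: -miz when the stem ends in a consonant (*banemoj*, *jelid*, *ilumos*); -hez when the stem ends in a vowel (*riapku*, *kefri*).
The final sound of *gigesus* is /s/, which is a consonant, so the suffix is -miz, giving *gigesusmiz*.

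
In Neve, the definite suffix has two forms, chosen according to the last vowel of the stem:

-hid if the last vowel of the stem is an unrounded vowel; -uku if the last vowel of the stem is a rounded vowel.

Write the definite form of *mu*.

*mu* — last vowel /u/ (a rounded vowel) → -uku → *muuku*.

muuku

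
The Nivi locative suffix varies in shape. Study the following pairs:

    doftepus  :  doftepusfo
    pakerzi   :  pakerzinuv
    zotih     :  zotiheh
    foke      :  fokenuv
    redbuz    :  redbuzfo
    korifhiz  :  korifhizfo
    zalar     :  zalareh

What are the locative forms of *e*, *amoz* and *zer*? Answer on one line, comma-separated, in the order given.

enuv, amozfo, zereh

The pattern is sibilance of the final sound: -fo when the stem ends in a sibilant (*doftepus*, *redbuz*, *korifhiz*); -eh when the stem ends in a non-sibilant consonant (*zotih*, *zalar*); -nuv when the stem ends in a vowel (*pakerzi*, *foke*).
*e* — final sound /e/ (a vowel) → -nuv → *enuv*.
The final sound of *amoz* is /z/, which is a sibilant, so the suffix is -fo, giving *amozfo*.
The final sound of *zer* is /r/, which is a non-sibilant consonant, so the suffix is -eh, giving *zereh*.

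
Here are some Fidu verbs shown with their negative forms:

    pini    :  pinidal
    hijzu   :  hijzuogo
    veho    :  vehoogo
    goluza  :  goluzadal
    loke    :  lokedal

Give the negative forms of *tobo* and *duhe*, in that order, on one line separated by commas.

The alternation tracks the last vowel of the stem — -ogo when the last vowel of the stem is a rounded vowel (*hijzu*, *veho*); -dal when the last vowel of the stem is an unrounded vowel (*pini*, *goluza*, *loke*).
The last vowel of *tobo* is /o/, which is a rounded vowel, so the suffix is -ogo, giving *toboogo*.
Since the last vowel of *duhe* is /e/ (an unrounded vowel), it takes -dal, giving *duhedal*.

toboogo, duhedal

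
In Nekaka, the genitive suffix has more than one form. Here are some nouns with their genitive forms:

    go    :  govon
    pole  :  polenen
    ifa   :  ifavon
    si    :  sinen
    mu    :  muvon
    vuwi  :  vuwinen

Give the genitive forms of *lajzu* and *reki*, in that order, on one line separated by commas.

The suffix is conditioned by the last vowel: -nen when the last vowel of the stem is a front vowel (*pole*, *si*, *vuwi*); -von when the last vowel of the stem is a back vowel (*go*, *ifa*, *mu*).
*lajzu* — last vowel /u/ (a back vowel) → -von → *lajzuvon*.
*reki* — last vowel /i/ (a front vowel) → -nen → *rekinen*.

lajzuvon, rekinen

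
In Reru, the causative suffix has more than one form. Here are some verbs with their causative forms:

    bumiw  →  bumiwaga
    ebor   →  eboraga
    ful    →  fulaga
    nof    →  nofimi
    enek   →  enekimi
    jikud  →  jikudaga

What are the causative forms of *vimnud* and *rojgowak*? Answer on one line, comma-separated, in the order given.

The pattern is voicing of the final consonant: -imi when the stem ends in a voiceless consonant (*nof*, *enek*); -aga when the stem ends in a voiced consonant (*bumiw*, *ebor*, *ful*, *jikud*).
*vimnud*: final consonant = /d/, voiced → -aga → *vimnudaga*.
The final consonant of *rojgowak* is /k/, which is voiceless, so the suffix is -imi, giving *rojgowakimi*.

vimnudaga, rojgowakimi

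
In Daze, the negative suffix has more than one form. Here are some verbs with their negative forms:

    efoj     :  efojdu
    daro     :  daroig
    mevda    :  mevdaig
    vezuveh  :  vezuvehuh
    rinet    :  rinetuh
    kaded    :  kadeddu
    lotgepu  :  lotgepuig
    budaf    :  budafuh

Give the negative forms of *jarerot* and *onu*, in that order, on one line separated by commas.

Looking at the final sound of each stem: -uh when the stem ends in a voiceless consonant (*vezuveh*, *rinet*, *budaf*); -du when the stem ends in a voiced consonant (*efoj*, *kaded*); -ig when the stem ends in a vowel (*daro*, *mevda*, *lotgepu*).
*jarerot*: final sound = /t/, a voiceless consonant → -uh → *jarerotuh*.
*onu*: final sound = /u/, a vowel → -ig → *onuig*.

jarerotuh, onuig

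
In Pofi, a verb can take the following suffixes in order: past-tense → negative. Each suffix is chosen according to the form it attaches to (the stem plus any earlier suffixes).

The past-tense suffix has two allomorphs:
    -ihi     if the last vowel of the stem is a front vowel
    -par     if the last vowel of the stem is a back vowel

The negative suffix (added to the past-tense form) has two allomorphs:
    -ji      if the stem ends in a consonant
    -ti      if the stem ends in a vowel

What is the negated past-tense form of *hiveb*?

*hiveb*: last vowel = /e/, a front vowel → -ihi → *hivebihi*.
The past-tense form *hivebihi* — final sound /i/ (a vowel) → -ti → *hivebihiti*.

hivebihiti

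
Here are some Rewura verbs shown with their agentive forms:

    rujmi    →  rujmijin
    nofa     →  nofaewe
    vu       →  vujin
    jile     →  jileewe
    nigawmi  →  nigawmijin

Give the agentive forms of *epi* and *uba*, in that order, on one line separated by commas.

epijin, ubaewe

The pattern is height harmony: -jin when the last vowel of the stem is a high vowel (*rujmi*, *vu*, *nigawmi*); -ewe when the last vowel of the stem is a non-high vowel (*nofa*, *jile*).
*epi* — last vowel /i/ (a high vowel) → -jin → *epijin*.
Since the last vowel of *uba* is /a/ (a non-high vowel), it takes -ewe, giving *ubaewe*.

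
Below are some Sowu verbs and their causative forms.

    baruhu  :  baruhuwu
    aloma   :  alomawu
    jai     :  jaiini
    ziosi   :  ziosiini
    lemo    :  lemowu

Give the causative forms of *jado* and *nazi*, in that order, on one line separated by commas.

jadowu, naziini

The suffix is conditioned by the last vowel: -ini when the last vowel of the stem is a front vowel (*jai*, *ziosi*); -wu when the last vowel of the stem is a back vowel (*baruhu*, *aloma*, *lemo*).
Since the last vowel of *jado* is /o/ (a back vowel), it takes -wu, giving *jadowu*.
*nazi* — last vowel /i/ (a front vowel) → -ini → *naziini*.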